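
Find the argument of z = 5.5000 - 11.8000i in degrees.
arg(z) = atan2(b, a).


Re = 5.5, Im = -11.8
arg = atan2(-11.8, 5.5) = -65.0097 degrees

arg(z) = -65.0097 degrees


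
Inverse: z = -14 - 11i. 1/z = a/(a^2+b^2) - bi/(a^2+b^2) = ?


|z|^2 = 196+121 = 317
1/z = (-14 + 11i)/317

1/z = -0.0442 + 0.0347i


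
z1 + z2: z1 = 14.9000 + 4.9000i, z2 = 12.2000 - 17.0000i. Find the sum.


Real: 14.9 + 12.2 = 27.1
Imag: 4.9 - 17 = -12.1

27.1000 - 12.1000i


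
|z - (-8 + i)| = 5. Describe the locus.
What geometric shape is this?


|z - z0| = r is a circle with center z0 and radius r.
Center = (-8, 1), radius = 5

Circle with center (-8, 1) and radius 5


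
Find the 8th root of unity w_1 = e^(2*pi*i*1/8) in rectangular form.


Angle = 360*1/8 = 45°
a = cos(45°) = 0.7071
b = sin(45°) = 0.7071

0.7071 + 0.7071i


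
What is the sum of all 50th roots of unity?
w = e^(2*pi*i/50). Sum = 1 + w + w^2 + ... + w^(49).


The sum of all 50th roots of unity is 0.
Geometric series: (1 - w^50)/(1 - w) = (1-1)/(1-w) = 0 since w^50 = 1, w ≠ 1.
Alternatively: coefficient of z^49 in z^50 - 1 is 0.

0


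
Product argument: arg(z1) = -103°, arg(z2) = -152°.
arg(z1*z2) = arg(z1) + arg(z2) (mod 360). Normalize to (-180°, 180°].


arg(z1*z2) = -103° - 152° = -255°
Normalized to (-180°, 180°]: 105°

105°


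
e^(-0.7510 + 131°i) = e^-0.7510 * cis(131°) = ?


e^-0.7510 = 0.4719
cos(131°) = -0.6561
sin(131°) = 0.7547
Real = 0.4719*(-0.6561) = -0.3096
Imag = 0.4719*0.7547 = 0.3561

-0.3096 + 0.3561i


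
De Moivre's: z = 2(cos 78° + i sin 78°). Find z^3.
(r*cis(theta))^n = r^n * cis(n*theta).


r^3 = 2^3 = 8
n*theta = 3*78° = 234° = 234° (mod 360)
a = 8*cos(234°) = -4.7023
b = 8*sin(234°) = -6.4721

8 cis(234°) = -4.7023 - 6.4721i


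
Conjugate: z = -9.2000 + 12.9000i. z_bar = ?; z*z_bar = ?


z_bar = -9.2000 - 12.9000i
z*z_bar = (-9.2)^2 + 12.9^2 = 84.64 + 166.41 = 251.05

z_bar = -9.2000 - 12.9000i, z*z_bar = 251.05


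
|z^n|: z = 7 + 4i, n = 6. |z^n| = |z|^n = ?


|z| = sqrt(49+16) = sqrt(65) = 8.0623
|z^6| = |z|^6 = (sqrt(65))^6 = 65^3 = 274625

|z^6| = 274625


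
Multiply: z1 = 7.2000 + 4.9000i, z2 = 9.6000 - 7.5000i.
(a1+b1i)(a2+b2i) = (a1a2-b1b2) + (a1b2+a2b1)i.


Real = 7.2*9.6 - 4.9*(-7.5) = 69.12 - (-36.75) = 105.87
Imag = 7.2*(-7.5) + 9.6*4.9 = -54 + 47.04 = -6.96

105.8700 - 6.9600i


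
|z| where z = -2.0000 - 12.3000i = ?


|z| = sqrt((-2)^2 + (-12.3)^2) = sqrt(4 + 151.29) = sqrt(155.29) = 12.4615

|z| = 12.4615


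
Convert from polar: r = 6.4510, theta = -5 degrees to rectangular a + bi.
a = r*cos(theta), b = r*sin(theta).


a = 6.4510*cos(-5°) = 6.4510*0.9962 = 6.4265
b = 6.4510*sin(-5°) = 6.4510*(-0.087156) = -0.5622

6.4265 - 0.5622i


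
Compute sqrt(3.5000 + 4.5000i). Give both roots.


|z| = sqrt(12.25+20.25) = 5.7009
sqrt((|z|+a)/2) = sqrt((5.7009+3.5)/2) = sqrt(4.6004) = 2.1449
sqrt((|z|-a)/2) = sqrt((5.7009-3.5)/2) = sqrt(1.1004) = 1.0490

±(2.1449 + 1.0490i) i.e. 2.1449 + 1.0490i and -2.1449 - 1.0490i


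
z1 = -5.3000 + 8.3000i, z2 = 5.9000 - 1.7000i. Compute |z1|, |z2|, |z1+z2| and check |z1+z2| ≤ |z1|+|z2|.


|z1| = sqrt((-5.3)^2 + 8.3^2) = sqrt(96.98) = 9.8478
|z2| = sqrt(5.9^2 + (-1.7)^2) = sqrt(37.7) = 6.1400
z1+z2 = 0.6000 + 6.6000i
|z1+z2| = sqrt(43.92) = 6.6272
|z1|+|z2| = 9.8478 + 6.1400 = 15.9878

|z1+z2| = 6.6272 ≤ |z1|+|z2| = 15.9878 (verified)


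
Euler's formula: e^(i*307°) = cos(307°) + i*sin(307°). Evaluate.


cos(307°) = 0.6018
sin(307°) = -0.7986

e^(i*307°) = 0.6018 - 0.7986i


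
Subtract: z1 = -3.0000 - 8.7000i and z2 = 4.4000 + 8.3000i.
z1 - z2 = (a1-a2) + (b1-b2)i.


Real: -3 - 4.4 = -7.4
Imag: -8.7 - 8.3 = -17

-7.4000 - 17.0000i


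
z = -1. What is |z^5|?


|z| = sqrt(1+0) = sqrt(1) = 1
|z^5| = |z|^5 = 1^5 = 1

|z^5| = 1


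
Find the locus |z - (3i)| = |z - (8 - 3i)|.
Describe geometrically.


Equal distances means the locus is the perpendicular bisector of z1 and z2.
Midpoint = ((0+8)/2, (3+(-3))/2) = (4.0000, 0)

Perpendicular bisector through (4.0000, 0)


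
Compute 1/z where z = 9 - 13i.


|z|^2 = 81+169 = 250
1/z = (9 + 13i)/250

1/z = 0.0360 + 0.0520i


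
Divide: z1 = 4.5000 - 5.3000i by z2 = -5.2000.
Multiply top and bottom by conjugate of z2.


Conjugate of z2 = -5.2000
Numerator: (4.5000 - 5.3000i)(-5.2000) = -23.4000 + 27.5600i
Denominator: (-5.2)^2 + 0^2 = 27.04
Result = (-23.4000 + 27.5600i)/27.04

-0.8654 + 1.0192i


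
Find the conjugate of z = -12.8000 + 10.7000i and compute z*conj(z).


z_bar = -12.8000 - 10.7000i
z*z_bar = (-12.8)^2 + 10.7^2 = 163.84 + 114.49 = 278.33

z_bar = -12.8000 - 10.7000i, z*z_bar = 278.33


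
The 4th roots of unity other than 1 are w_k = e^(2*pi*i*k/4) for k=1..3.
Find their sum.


With w = e^(2*pi*i/4), all 4 of the 4th roots of unity w^0 = 1, w, ..., w^(3) sum to 0: 1 + w + ... + w^(3) = (1 - w^4)/(1 - w) = 0 since w^4 = 1, w ≠ 1.
Removing the root 1: w + w^2 + ... + w^(3) = 0 - 1 = -1

Sum = -1


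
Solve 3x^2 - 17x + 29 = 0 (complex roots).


disc = (-17)^2 - 4*3*29 = 289 - 348 = -59
sqrt(|disc|) = sqrt(59) = 7.6811
Real part = 17/(2*3) = 2.8333
Imag part = 7.6811/(2*3) = 1.2802

2.8333 ± 1.2802i


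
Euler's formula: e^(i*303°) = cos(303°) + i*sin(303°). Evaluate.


cos(303°) = 0.5446
sin(303°) = -0.8387

e^(i*303°) = 0.5446 - 0.8387i


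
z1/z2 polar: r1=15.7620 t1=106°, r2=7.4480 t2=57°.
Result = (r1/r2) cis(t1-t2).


r = 15.7620 / 7.4480 = 2.1163
theta = 106° - 57° = 49° = 49° (mod 360)

2.1163 cis(49°)


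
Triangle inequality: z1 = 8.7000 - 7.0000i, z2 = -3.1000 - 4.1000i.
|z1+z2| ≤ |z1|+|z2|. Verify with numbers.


|z1| = sqrt(8.7^2 + (-7)^2) = sqrt(124.69) = 11.1665
|z2| = sqrt((-3.1)^2 + (-4.1)^2) = sqrt(26.42) = 5.1400
z1+z2 = 5.6000 - 11.1000i
|z1+z2| = sqrt(154.57) = 12.4326
|z1|+|z2| = 11.1665 + 5.1400 = 16.3065

|z1+z2| = 12.4326 ≤ |z1|+|z2| = 16.3065 (verified)


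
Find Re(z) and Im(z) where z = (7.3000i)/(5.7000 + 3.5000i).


Multiply by conjugate: (7.3000i)(5.7000 - 3.5000i) / (5.7^2 + 3.5^2)
Numerator real = 0*5.7 + 7.3*3.5 = 25.55
Numerator imag = 7.3*5.7 - 0*3.5 = 41.61
Denominator = 44.74
Re(z) = 25.55/44.74 = 0.5711
Im(z) = 41.61/44.74 = 0.9300

Re(z) = 0.5711, Im(z) = 0.9300


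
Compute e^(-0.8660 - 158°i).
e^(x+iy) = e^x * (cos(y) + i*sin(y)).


e^-0.8660 = 0.4206
cos(-158°) = -0.9272
sin(-158°) = -0.3746
Real = 0.4206*(-0.9272) = -0.3900
Imag = 0.4206*(-0.3746) = -0.1576

-0.3900 - 0.1576i


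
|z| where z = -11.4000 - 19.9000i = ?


|z| = sqrt((-11.4)^2 + (-19.9)^2) = sqrt(129.96 + 396.01) = sqrt(525.97) = 22.9340

|z| = 22.9340


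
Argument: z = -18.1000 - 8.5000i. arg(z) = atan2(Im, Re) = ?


Re = -18.1, Im = -8.5
arg = atan2(-8.5, -18.1) = -154.8446 degrees

arg(z) = -154.8446 degrees


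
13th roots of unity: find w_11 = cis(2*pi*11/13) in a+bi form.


Angle = 360*11/13 = 304.6154°
a = cos(304.6154°) = 0.5681
b = sin(304.6154°) = -0.8230

0.5681 - 0.8230i


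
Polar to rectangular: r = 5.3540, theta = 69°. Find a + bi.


a = 5.3540*cos(69°) = 5.3540*0.35837 = 1.9187
b = 5.3540*sin(69°) = 5.3540*0.93358 = 4.9984

1.9187 + 4.9984i


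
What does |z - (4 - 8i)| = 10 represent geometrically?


|z - z0| = r is a circle with center z0 and radius r.
Center = (4, -8), radius = 10

Circle with center (4, -8) and radius 10


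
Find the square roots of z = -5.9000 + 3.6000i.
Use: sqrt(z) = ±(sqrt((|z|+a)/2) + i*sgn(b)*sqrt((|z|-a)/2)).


|z| = sqrt(34.81+12.96) = 6.9116
sqrt((|z|+a)/2) = sqrt((6.9116+(-5.9))/2) = sqrt(0.5058) = 0.7112
sqrt((|z|-a)/2) = sqrt((6.9116-(-5.9))/2) = sqrt(6.4058) = 2.5310

±(0.7112 + 2.5310i) i.e. 0.7112 + 2.5310i and -0.7112 - 2.5310i


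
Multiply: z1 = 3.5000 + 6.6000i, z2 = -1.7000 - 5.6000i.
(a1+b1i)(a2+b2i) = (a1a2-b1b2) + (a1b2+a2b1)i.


Real = 3.5*(-1.7) - 6.6*(-5.6) = -5.95 - (-36.96) = 31.01
Imag = 3.5*(-5.6) - (1.7)*6.6 = -19.6 - (11.22) = -30.82

31.0100 - 30.8200i


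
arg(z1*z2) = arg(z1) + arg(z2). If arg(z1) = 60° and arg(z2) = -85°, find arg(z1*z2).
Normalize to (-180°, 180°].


arg(z1*z2) = 60° - 85° = -25°
Normalized to (-180°, 180°]: -25°

-25°


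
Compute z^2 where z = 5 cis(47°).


r^2 = 5^2 = 25
n*theta = 2*47° = 94° = 94° (mod 360)
a = 25*cos(94°) = -1.7439
b = 25*sin(94°) = 24.9391

25 cis(94°) = -1.7439 + 24.9391i


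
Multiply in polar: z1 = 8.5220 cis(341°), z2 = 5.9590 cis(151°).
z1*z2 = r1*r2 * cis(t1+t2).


r = 8.5220 * 5.9590 = 50.7826
theta = 341° + 151° = 492° = 132° (mod 360)

50.7826 cis(132°)


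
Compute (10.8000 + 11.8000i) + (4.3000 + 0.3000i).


Real: 10.8 + 4.3 = 15.1
Imag: 11.8 + 0.3 = 12.1

15.1000 + 12.1000i


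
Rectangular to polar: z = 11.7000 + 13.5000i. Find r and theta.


r = sqrt(136.89+182.25) = sqrt(319.14) = 17.8645
theta = atan2(13.5, 11.7) = 49.0856 degrees

r = 17.8645, theta = 49.0856 degrees


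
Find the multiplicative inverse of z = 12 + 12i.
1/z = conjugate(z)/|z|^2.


|z|^2 = 144+144 = 288
1/z = (12 - 12i)/288

1/z = 0.0417 - 0.0417i


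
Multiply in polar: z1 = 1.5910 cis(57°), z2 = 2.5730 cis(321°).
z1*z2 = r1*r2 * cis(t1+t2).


r = 1.5910 * 2.5730 = 4.0936
theta = 57° + 321° = 378° = 18° (mod 360)

4.0936 cis(18°)


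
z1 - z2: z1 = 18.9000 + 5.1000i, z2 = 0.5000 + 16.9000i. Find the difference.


Real: 18.9 - 0.5 = 18.4
Imag: 5.1 - 16.9 = -11.8

18.4000 - 11.8000i


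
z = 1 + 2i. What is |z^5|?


|z| = sqrt(1+4) = sqrt(5) = 2.2361
|z^5| = |z|^5 = (sqrt(5))^5 = 5^2 * sqrt(5) = 25*sqrt(5)

|z^5| = 25*sqrt(5) ≈ 55.9017


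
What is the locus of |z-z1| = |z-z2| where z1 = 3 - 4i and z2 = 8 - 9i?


Equal distances means the locus is the perpendicular bisector of z1 and z2.
Midpoint = ((3+8)/2, (-4+(-9))/2) = (5.5000, -6.5000)

Perpendicular bisector through (5.5000, -6.5000)


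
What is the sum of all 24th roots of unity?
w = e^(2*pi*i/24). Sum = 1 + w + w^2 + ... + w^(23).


The sum of all 24th roots of unity is 0.
Geometric series: (1 - w^24)/(1 - w) = (1-1)/(1-w) = 0 since w^24 = 1, w ≠ 1.
Alternatively: coefficient of z^23 in z^24 - 1 is 0.

0


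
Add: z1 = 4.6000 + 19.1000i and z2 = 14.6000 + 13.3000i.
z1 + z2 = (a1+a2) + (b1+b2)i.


Real: 4.6 + 14.6 = 19.2
Imag: 19.1 + 13.3 = 32.4

19.2000 + 32.4000i


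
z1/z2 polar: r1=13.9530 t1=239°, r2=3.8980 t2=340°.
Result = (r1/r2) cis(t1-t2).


r = 13.9530 / 3.8980 = 3.5795
theta = 239° - 340° = -101° = 259° (mod 360)

3.5795 cis(259°)


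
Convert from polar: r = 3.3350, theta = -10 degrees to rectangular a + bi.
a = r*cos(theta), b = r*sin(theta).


a = 3.3350*cos(-10°) = 3.3350*0.9848 = 3.2843
b = 3.3350*sin(-10°) = 3.3350*(-0.17365) = -0.5791

3.2843 - 0.5791i


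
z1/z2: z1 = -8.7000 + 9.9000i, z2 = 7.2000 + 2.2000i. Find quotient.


Conjugate of z2 = 7.2000 - 2.2000i
Numerator: (-8.7000 + 9.9000i)(7.2000 - 2.2000i) = -40.8600 + 90.4200i
Denominator: 7.2^2 + 2.2^2 = 56.68
Result = (-40.8600 + 90.4200i)/56.68

-0.7209 + 1.5953i


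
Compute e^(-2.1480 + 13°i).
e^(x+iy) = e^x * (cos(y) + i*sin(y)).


e^-2.1480 = 0.1167
cos(13°) = 0.9744
sin(13°) = 0.225
Real = 0.1167*0.9744 = 0.1137
Imag = 0.1167*0.225 = 0.0263

0.1137 + 0.0263i


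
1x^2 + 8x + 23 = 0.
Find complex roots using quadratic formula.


disc = 8^2 - 4*1*23 = 64 - 92 = -28
sqrt(|disc|) = sqrt(28) = 5.2915
Real part = -8/(2*1) = -4.0000
Imag part = 5.2915/(2*1) = 2.6458

-4.0000 ± 2.6458i


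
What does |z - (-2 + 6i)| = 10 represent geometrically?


|z - z0| = r is a circle with center z0 and radius r.
Center = (-2, 6), radius = 10

Circle with center (-2, 6) and radius 10


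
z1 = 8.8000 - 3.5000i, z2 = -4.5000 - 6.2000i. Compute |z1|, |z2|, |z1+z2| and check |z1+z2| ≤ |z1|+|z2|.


|z1| = sqrt(8.8^2 + (-3.5)^2) = sqrt(89.69) = 9.4705
|z2| = sqrt((-4.5)^2 + (-6.2)^2) = sqrt(58.69) = 7.6609
z1+z2 = 4.3000 - 9.7000i
|z1+z2| = sqrt(112.58) = 10.6104
|z1|+|z2| = 9.4705 + 7.6609 = 17.1314

|z1+z2| = 10.6104 ≤ |z1|+|z2| = 17.1314 (verified)


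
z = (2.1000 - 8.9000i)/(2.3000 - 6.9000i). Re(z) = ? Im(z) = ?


Multiply by conjugate: (2.1000 - 8.9000i)(2.3000 + 6.9000i) / (2.3^2 + (-6.9)^2)
Numerator real = 2.1*2.3 - (8.9)*(-6.9) = 66.24
Numerator imag = -8.9*2.3 - 2.1*(-6.9) = -5.98
Denominator = 52.9
Re(z) = 66.24/52.9 = 1.2522
Im(z) = -5.98/52.9 = -0.1130

Re(z) = 1.2522, Im(z) = -0.1130


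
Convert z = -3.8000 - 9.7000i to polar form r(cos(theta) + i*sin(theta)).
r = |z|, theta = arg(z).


r = sqrt(14.44+94.09) = sqrt(108.53) = 10.4178
theta = atan2(-9.7, -3.8) = -111.3929 degrees

r = 10.4178, theta = -111.3929 degrees


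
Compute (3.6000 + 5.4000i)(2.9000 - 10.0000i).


Real = 3.6*2.9 - 5.4*(-10) = 10.44 - (-54) = 64.44
Imag = 3.6*(-10) + 2.9*5.4 = -36 + 15.66 = -20.34

64.4400 - 20.3400i


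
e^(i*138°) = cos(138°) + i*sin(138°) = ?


cos(138°) = -0.7431
sin(138°) = 0.6691

e^(i*138°) = -0.7431 + 0.6691i


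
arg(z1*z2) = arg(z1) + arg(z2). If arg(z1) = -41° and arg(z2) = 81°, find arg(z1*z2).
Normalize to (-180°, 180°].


arg(z1*z2) = -41° + 81° = 40°
Normalized to (-180°, 180°]: 40°

40°


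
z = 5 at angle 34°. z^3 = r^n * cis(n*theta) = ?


r^3 = 5^3 = 125
n*theta = 3*34° = 102° = 102° (mod 360)
a = 125*cos(102°) = -25.9890
b = 125*sin(102°) = 122.2685

125 cis(102°) = -25.9890 + 122.2685i


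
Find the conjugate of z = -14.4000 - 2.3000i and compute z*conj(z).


z_bar = -14.4000 + 2.3000i
z*z_bar = (-14.4)^2 + (-2.3)^2 = 207.36 + 5.29 = 212.65

z_bar = -14.4000 + 2.3000i, z*z_bar = 212.65


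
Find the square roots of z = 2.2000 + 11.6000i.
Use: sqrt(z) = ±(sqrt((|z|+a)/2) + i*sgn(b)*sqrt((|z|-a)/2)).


|z| = sqrt(4.84+134.56) = 11.8068
sqrt((|z|+a)/2) = sqrt((11.8068+2.2)/2) = sqrt(7.0034) = 2.6464
sqrt((|z|-a)/2) = sqrt((11.8068-2.2)/2) = sqrt(4.8034) = 2.1917

±(2.6464 + 2.1917i) i.e. 2.6464 + 2.1917i and -2.6464 - 2.1917i


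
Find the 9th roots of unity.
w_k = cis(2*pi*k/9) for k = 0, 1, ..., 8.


The 9th roots of unity are cis(360k/9°) for k=0..8
Angle step = 360/9 = 40°
Primitive root: cis(40°)
Primitive root = 0.7660 + 0.6428i

9 roots at angles: 0°, 40°, 80°, 120°, 160°, 200°, 240°, 280°, 320°


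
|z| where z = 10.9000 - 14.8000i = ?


|z| = sqrt(10.9^2 + (-14.8)^2) = sqrt(118.81 + 219.04) = sqrt(337.85) = 18.3807

|z| = 18.3807


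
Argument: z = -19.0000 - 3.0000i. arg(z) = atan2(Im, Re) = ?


Re = -19, Im = -3
arg = atan2(-3, -19) = -171.0274 degrees

arg(z) = -171.0274 degrees


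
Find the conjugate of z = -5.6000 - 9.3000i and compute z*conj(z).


z_bar = -5.6000 + 9.3000i
z*z_bar = (-5.6)^2 + (-9.3)^2 = 31.36 + 86.49 = 117.85

z_bar = -5.6000 + 9.3000i, z*z_bar = 117.85


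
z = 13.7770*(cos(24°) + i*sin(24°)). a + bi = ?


a = 13.7770*cos(24°) = 13.7770*0.913545 = 12.5859
b = 13.7770*sin(24°) = 13.7770*0.406737 = 5.6036

12.5859 + 5.6036i


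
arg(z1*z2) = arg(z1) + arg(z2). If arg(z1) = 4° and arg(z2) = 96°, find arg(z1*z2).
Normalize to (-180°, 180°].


arg(z1*z2) = 4° + 96° = 100°
Normalized to (-180°, 180°]: 100°

100°


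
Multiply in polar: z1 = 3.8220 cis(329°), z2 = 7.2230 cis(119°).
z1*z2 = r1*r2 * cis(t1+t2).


r = 3.8220 * 7.2230 = 27.6063
theta = 329° + 119° = 448° = 88° (mod 360)

27.6063 cis(88°)


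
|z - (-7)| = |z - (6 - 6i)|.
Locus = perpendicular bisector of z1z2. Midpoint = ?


Equal distances means the locus is the perpendicular bisector of z1 and z2.
Midpoint = ((-7+6)/2, (0+(-6))/2) = (-0.5000, -3.0000)

Perpendicular bisector through (-0.5000, -3.0000)


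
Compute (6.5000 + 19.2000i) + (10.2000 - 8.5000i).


Real: 6.5 + 10.2 = 16.7
Imag: 19.2 - 8.5 = 10.7

16.7000 + 10.7000i


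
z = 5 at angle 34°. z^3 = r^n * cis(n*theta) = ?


r^3 = 5^3 = 125
n*theta = 3*34° = 102° = 102° (mod 360)
a = 125*cos(102°) = -25.9890
b = 125*sin(102°) = 122.2685

125 cis(102°) = -25.9890 + 122.2685i


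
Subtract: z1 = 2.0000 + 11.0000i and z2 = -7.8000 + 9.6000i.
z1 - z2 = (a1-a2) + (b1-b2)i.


Real: 2 + 7.8 = 9.8
Imag: 11 - 9.6 = 1.4

9.8000 + 1.4000i


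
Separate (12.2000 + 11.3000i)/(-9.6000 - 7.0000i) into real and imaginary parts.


Multiply by conjugate: (12.2000 + 11.3000i)(-9.6000 + 7.0000i) / ((-9.6)^2 + (-7)^2)
Numerator real = 12.2*(-9.6) + 11.3*(-7) = -196.22
Numerator imag = 11.3*(-9.6) - 12.2*(-7) = -23.08
Denominator = 141.16
Re(z) = -196.22/141.16 = -1.3901
Im(z) = -23.08/141.16 = -0.1635

Re(z) = -1.3901, Im(z) = -0.1635


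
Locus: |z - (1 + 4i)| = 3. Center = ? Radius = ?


|z - z0| = r is a circle with center z0 and radius r.
Center = (1, 4), radius = 3

Circle with center (1, 4) and radius 3


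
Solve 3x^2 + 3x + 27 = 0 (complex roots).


disc = 3^2 - 4*3*27 = 9 - 324 = -315
sqrt(|disc|) = sqrt(315) = 17.7482
Real part = -3/(2*3) = -0.5000
Imag part = 17.7482/(2*3) = 2.9580

-0.5000 ± 2.9580i


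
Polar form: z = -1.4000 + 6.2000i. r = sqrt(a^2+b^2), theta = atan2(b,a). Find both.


r = sqrt(1.96+38.44) = sqrt(40.4) = 6.3561
theta = atan2(6.2, -1.4) = 102.7244 degrees

r = 6.3561, theta = 102.7244 degrees


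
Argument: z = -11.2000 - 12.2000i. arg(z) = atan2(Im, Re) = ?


Re = -11.2, Im = -12.2
arg = atan2(-12.2, -11.2) = -132.5530 degrees

arg(z) = -132.5530 degrees


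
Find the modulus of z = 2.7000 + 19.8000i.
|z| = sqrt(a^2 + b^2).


|z| = sqrt(2.7^2 + 19.8^2) = sqrt(7.29 + 392.04) = sqrt(399.33) = 19.9832

|z| = 19.9832


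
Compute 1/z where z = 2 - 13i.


|z|^2 = 4+169 = 173
1/z = (2 + 13i)/173

1/z = 0.0116 + 0.0751i


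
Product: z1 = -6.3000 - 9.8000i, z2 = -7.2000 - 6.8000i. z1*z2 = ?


Real = -6.3*(-7.2) - (-9.8)*(-6.8) = 45.36 - 66.64 = -21.28
Imag = -6.3*(-6.8) - (7.2)*(-9.8) = 42.84 + 70.56 = 113.4

-21.2800 + 113.4000i


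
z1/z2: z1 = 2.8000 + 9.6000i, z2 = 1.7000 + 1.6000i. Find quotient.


Conjugate of z2 = 1.7000 - 1.6000i
Numerator: (2.8000 + 9.6000i)(1.7000 - 1.6000i) = 20.1200 + 11.8400i
Denominator: 1.7^2 + 1.6^2 = 5.45
Result = (20.1200 + 11.8400i)/5.45

3.6917 + 2.1725i


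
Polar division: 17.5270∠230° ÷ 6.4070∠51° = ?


r = 17.5270 / 6.4070 = 2.7356
theta = 230° - 51° = 179° = 179° (mod 360)

2.7356 cis(179°)


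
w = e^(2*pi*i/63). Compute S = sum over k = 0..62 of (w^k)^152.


The roots are w_k = w^k with w = e^(2*pi*i/63), and (w^k)^152 = (w^152)^k.
So S = 1 + u + u^2 + ... + u^(62) with u = w^152.
152 = 2*63 + 26, so 152 is not a multiple of 63: u = (w^63)^2 * w^26 = w^26 ≠ 1 (w is a primitive 63th root), while u^63 = (w^63)^152 = 1.
Geometric series: S = (1 - u^63)/(1 - u) = (1 - 1)/(1 - u) = 0

S = 0


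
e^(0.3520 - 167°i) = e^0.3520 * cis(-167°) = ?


e^0.3520 = 1.4219
cos(-167°) = -0.9744
sin(-167°) = -0.225
Real = 1.4219*(-0.9744) = -1.3855
Imag = 1.4219*(-0.225) = -0.3199

-1.3855 - 0.3199i


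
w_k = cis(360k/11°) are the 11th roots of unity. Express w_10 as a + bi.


Angle = 360*10/11 = 327.2727°
a = cos(327.2727°) = 0.8413
b = sin(327.2727°) = -0.5406

0.8413 - 0.5406i


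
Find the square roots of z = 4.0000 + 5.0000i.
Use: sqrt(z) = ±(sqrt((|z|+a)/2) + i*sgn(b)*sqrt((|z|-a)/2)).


|z| = sqrt(16+25) = 6.4031
sqrt((|z|+a)/2) = sqrt((6.4031+4)/2) = sqrt(5.2016) = 2.2807
sqrt((|z|-a)/2) = sqrt((6.4031-4)/2) = sqrt(1.2016) = 1.0962

±(2.2807 + 1.0962i) i.e. 2.2807 + 1.0962i and -2.2807 - 1.0962i


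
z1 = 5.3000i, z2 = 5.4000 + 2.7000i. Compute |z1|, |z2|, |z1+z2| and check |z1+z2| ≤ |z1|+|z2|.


|z1| = sqrt(0^2 + 5.3^2) = sqrt(28.09) = 5.3000
|z2| = sqrt(5.4^2 + 2.7^2) = sqrt(36.45) = 6.0374
z1+z2 = 5.4000 + 8.0000i
|z1+z2| = sqrt(93.16) = 9.6519
|z1|+|z2| = 5.3000 + 6.0374 = 11.3374

|z1+z2| = 9.6519 ≤ |z1|+|z2| = 11.3374 (verified)


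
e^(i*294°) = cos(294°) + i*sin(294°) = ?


cos(294°) = 0.4067
sin(294°) = -0.9135

e^(i*294°) = 0.4067 - 0.9135i


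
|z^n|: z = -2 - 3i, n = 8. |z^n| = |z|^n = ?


|z| = sqrt(4+9) = sqrt(13) = 3.6056
|z^8| = |z|^8 = (sqrt(13))^8 = 13^4 = 28561

|z^8| = 28561


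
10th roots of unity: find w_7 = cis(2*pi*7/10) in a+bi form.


Angle = 360*7/10 = 252°
a = cos(252°) = -0.3090
b = sin(252°) = -0.9511

-0.3090 - 0.9511i


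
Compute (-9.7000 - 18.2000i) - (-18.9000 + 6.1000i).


Real: -9.7 + 18.9 = 9.2
Imag: -18.2 - 6.1 = -24.3

9.2000 - 24.3000i


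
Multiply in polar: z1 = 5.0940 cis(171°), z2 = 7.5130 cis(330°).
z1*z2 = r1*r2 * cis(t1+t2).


r = 5.0940 * 7.5130 = 38.2712
theta = 171° + 330° = 501° = 141° (mod 360)

38.2712 cis(141°)


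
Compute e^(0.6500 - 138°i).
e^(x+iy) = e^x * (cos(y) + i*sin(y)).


e^0.6500 = 1.9155
cos(-138°) = -0.74314
sin(-138°) = -0.6691
Real = 1.9155*(-0.74314) = -1.4235
Imag = 1.9155*(-0.6691) = -1.2817

-1.4235 - 1.2817i


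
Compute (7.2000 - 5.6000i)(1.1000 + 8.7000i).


Real = 7.2*1.1 - (-5.6)*8.7 = 7.92 - (-48.72) = 56.64
Imag = 7.2*8.7 + 1.1*(-5.6) = 62.64 - (6.16) = 56.48

56.6400 + 56.4800i


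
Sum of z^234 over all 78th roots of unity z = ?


The roots are w_k = w^k with w = e^(2*pi*i/78), and (w^k)^234 = (w^234)^k.
So S = 1 + u + u^2 + ... + u^(77) with u = w^234.
234 = 3*78 + 0, so 234 is a multiple of 78 and u = (w^78)^3 = 1.
Every one of the 78 terms equals 1: S = 78

S = 78


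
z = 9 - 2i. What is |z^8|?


|z| = sqrt(81+4) = sqrt(85) = 9.2195
|z^8| = |z|^8 = (sqrt(85))^8 = 85^4 = 52200625

|z^8| = 52200625


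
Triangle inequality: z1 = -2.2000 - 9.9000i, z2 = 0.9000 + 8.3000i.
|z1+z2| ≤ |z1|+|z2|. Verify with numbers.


|z1| = sqrt((-2.2)^2 + (-9.9)^2) = sqrt(102.85) = 10.1415
|z2| = sqrt(0.9^2 + 8.3^2) = sqrt(69.7) = 8.3487
z1+z2 = -1.3000 - 1.6000i
|z1+z2| = sqrt(4.25) = 2.0616
|z1|+|z2| = 10.1415 + 8.3487 = 18.4902

|z1+z2| = 2.0616 ≤ |z1|+|z2| = 18.4902 (verified)


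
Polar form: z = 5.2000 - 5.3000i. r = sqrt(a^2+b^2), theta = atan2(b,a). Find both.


r = sqrt(27.04+28.09) = sqrt(55.13) = 7.4250
theta = atan2(-5.3, 5.2) = -45.5457 degrees

r = 7.4250, theta = -45.5457 degrees


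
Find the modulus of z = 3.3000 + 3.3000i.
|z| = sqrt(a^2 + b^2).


|z| = sqrt(3.3^2 + 3.3^2) = sqrt(10.89 + 10.89) = sqrt(21.78) = 4.6669

|z| = 4.6669


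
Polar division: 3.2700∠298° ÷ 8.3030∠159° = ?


r = 3.2700 / 8.3030 = 0.3938
theta = 298° - 159° = 139° = 139° (mod 360)

0.3938 cis(139°)


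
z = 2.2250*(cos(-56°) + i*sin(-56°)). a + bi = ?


a = 2.2250*cos(-56°) = 2.2250*0.5592 = 1.2442
b = 2.2250*sin(-56°) = 2.2250*(-0.82904) = -1.8446

1.2442 - 1.8446i


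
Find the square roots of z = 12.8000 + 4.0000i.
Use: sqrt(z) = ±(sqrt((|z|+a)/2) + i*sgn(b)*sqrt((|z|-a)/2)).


|z| = sqrt(163.84+16) = 13.4104
sqrt((|z|+a)/2) = sqrt((13.4104+12.8)/2) = sqrt(13.1052) = 3.6201
sqrt((|z|-a)/2) = sqrt((13.4104-12.8)/2) = sqrt(0.3052) = 0.5525

±(3.6201 + 0.5525i) i.e. 3.6201 + 0.5525i and -3.6201 - 0.5525i


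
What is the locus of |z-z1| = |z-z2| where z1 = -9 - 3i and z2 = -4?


Equal distances means the locus is the perpendicular bisector of z1 and z2.
Midpoint = ((-9+(-4))/2, (-3+0)/2) = (-6.5000, -1.5000)

Perpendicular bisector through (-6.5000, -1.5000)


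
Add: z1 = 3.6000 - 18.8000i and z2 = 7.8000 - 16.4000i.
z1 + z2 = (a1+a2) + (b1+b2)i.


Real: 3.6 + 7.8 = 11.4
Imag: -18.8 - 16.4 = -35.2

11.4000 - 35.2000i


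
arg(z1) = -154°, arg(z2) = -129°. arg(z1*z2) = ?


arg(z1*z2) = -154° - 129° = -283°
Normalized to (-180°, 180°]: 77°

77°


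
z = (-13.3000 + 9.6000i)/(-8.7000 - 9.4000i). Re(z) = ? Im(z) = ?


Multiply by conjugate: (-13.3000 + 9.6000i)(-8.7000 + 9.4000i) / ((-8.7)^2 + (-9.4)^2)
Numerator real = -13.3*(-8.7) + 9.6*(-9.4) = 25.47
Numerator imag = 9.6*(-8.7) - (-13.3)*(-9.4) = -208.54
Denominator = 164.05
Re(z) = 25.47/164.05 = 0.1553
Im(z) = -208.54/164.05 = -1.2712

Re(z) = 0.1553, Im(z) = -1.2712


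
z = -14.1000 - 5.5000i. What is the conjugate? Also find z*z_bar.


z_bar = -14.1000 + 5.5000i
z*z_bar = (-14.1)^2 + (-5.5)^2 = 198.81 + 30.25 = 229.06

z_bar = -14.1000 + 5.5000i, z*z_bar = 229.06


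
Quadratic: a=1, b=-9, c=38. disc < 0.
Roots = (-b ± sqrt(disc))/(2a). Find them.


disc = (-9)^2 - 4*1*38 = 81 - 152 = -71
sqrt(|disc|) = sqrt(71) = 8.4261
Real part = 9/(2*1) = 4.5000
Imag part = 8.4261/(2*1) = 4.2131

4.5000 ± 4.2131i


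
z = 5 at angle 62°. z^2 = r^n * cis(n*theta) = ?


r^2 = 5^2 = 25
n*theta = 2*62° = 124° = 124° (mod 360)
a = 25*cos(124°) = -13.9798
b = 25*sin(124°) = 20.7259

25 cis(124°) = -13.9798 + 20.7259i


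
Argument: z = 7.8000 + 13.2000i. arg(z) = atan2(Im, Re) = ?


Re = 7.8, Im = 13.2
arg = atan2(13.2, 7.8) = 59.4208 degrees

arg(z) = 59.4208 degrees


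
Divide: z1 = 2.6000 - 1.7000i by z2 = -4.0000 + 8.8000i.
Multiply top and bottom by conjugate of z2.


Conjugate of z2 = -4.0000 - 8.8000i
Numerator: (2.6000 - 1.7000i)(-4.0000 - 8.8000i) = -25.3600 - 16.0800i
Denominator: (-4)^2 + 8.8^2 = 93.44
Result = (-25.3600 - 16.0800i)/93.44

-0.2714 - 0.1721i


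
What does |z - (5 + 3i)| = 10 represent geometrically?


|z - z0| = r is a circle with center z0 and radius r.
Center = (5, 3), radius = 10

Circle with center (5, 3) and radius 10


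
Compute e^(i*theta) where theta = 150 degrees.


cos(150°) = -0.8660
sin(150°) = 0.5000

e^(i*150°) = -0.8660 + 0.5000i


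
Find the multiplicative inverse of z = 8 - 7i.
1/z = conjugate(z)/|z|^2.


|z|^2 = 64+49 = 113
1/z = (8 + 7i)/113

1/z = 0.0708 + 0.0619i


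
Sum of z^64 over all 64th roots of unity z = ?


The roots are w_k = w^k with w = e^(2*pi*i/64), and (w^k)^64 = (w^64)^k.
So S = 1 + u + u^2 + ... + u^(63) with u = w^64.
64 = 1*64 + 0, so 64 is a multiple of 64 and u = (w^64)^1 = 1.
Every one of the 64 terms equals 1: S = 64

S = 64


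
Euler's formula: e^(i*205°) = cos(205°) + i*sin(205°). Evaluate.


cos(205°) = -0.9063
sin(205°) = -0.4226

e^(i*205°) = -0.9063 - 0.4226i


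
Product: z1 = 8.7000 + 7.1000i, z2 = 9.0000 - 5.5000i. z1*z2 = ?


Real = 8.7*9 - 7.1*(-5.5) = 78.3 - (-39.05) = 117.35
Imag = 8.7*(-5.5) + 9*7.1 = -47.85 + 63.9 = 16.05

117.3500 + 16.0500i


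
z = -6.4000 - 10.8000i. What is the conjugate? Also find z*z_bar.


z_bar = -6.4000 + 10.8000i
z*z_bar = (-6.4)^2 + (-10.8)^2 = 40.96 + 116.64 = 157.6

z_bar = -6.4000 + 10.8000i, z*z_bar = 157.6


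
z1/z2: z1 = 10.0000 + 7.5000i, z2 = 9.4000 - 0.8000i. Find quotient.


Conjugate of z2 = 9.4000 + 0.8000i
Numerator: (10.0000 + 7.5000i)(9.4000 + 0.8000i) = 88.0000 + 78.5000i
Denominator: 9.4^2 + (-0.8)^2 = 89
Result = (88.0000 + 78.5000i)/89

0.9888 + 0.8820i


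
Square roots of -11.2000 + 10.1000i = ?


|z| = sqrt(125.44+102.01) = 15.0814
sqrt((|z|+a)/2) = sqrt((15.0814+(-11.2))/2) = sqrt(1.9407) = 1.3931
sqrt((|z|-a)/2) = sqrt((15.0814-(-11.2))/2) = sqrt(13.1407) = 3.6250

±(1.3931 + 3.6250i) i.e. 1.3931 + 3.6250i and -1.3931 - 3.6250i


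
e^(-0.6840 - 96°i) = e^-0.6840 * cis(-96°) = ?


e^-0.6840 = 0.5046
cos(-96°) = -0.1045
sin(-96°) = -0.9945
Real = 0.5046*(-0.1045) = -0.0527
Imag = 0.5046*(-0.9945) = -0.5018

-0.0527 - 0.5018i


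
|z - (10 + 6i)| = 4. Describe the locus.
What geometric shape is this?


|z - z0| = r is a circle with center z0 and radius r.
Center = (10, 6), radius = 4

Circle with center (10, 6) and radius 4


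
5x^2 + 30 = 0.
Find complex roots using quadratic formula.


disc = 0^2 - 4*5*30 = 0 - 600 = -600
sqrt(|disc|) = sqrt(600) = 24.4949
Real part = 0/(2*5) = 0
Imag part = 24.4949/(2*5) = 2.4495

0 ± 2.4495i


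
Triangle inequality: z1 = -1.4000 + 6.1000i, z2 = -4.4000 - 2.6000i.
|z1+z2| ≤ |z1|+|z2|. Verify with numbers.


|z1| = sqrt((-1.4)^2 + 6.1^2) = sqrt(39.17) = 6.2586
|z2| = sqrt((-4.4)^2 + (-2.6)^2) = sqrt(26.12) = 5.1108
z1+z2 = -5.8000 + 3.5000i
|z1+z2| = sqrt(45.89) = 6.7742
|z1|+|z2| = 6.2586 + 5.1108 = 11.3694

|z1+z2| = 6.7742 ≤ |z1|+|z2| = 11.3694 (verified)


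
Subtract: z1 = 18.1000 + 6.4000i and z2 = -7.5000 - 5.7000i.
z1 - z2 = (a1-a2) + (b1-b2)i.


Real: 18.1 + 7.5 = 25.6
Imag: 6.4 + 5.7 = 12.1

25.6000 + 12.1000i


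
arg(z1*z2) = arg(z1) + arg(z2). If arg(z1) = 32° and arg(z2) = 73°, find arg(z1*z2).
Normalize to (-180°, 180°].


arg(z1*z2) = 32° + 73° = 105°
Normalized to (-180°, 180°]: 105°

105°


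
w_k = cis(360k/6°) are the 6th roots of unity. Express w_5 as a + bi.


Angle = 360*5/6 = 300°
a = cos(300°) = 0.5000
b = sin(300°) = -0.8660

0.5000 - 0.8660i


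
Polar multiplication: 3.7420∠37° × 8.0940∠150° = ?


r = 3.7420 * 8.0940 = 30.2877
theta = 37° + 150° = 187° = 187° (mod 360)

30.2877 cis(187°)


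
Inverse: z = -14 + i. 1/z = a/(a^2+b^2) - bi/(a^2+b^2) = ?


|z|^2 = 196+1 = 197
1/z = (-14 - 1i)/197

1/z = -0.0711 - 0.0051i


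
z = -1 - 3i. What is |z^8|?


|z| = sqrt(1+9) = sqrt(10) = 3.1623
|z^8| = |z|^8 = (sqrt(10))^8 = 10^4 = 10000

|z^8| = 10000


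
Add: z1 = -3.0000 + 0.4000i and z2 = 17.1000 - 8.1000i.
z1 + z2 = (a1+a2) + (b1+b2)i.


Real: -3 + 17.1 = 14.1
Imag: 0.4 - 8.1 = -7.7

14.1000 - 7.7000i


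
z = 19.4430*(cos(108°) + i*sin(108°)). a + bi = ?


a = 19.4430*cos(108°) = 19.4430*(-0.309017) = -6.0082
b = 19.4430*sin(108°) = 19.4430*0.951057 = 18.4914

-6.0082 + 18.4914i


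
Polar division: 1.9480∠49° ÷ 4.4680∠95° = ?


r = 1.9480 / 4.4680 = 0.4360
theta = 49° - 95° = -46° = 314° (mod 360)

0.4360 cis(314°)


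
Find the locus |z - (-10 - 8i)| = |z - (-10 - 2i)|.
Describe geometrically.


Equal distances means the locus is the perpendicular bisector of z1 and z2.
Midpoint = ((-10+(-10))/2, (-8+(-2))/2) = (-10.0000, -5.0000)

Perpendicular bisector through (-10.0000, -5.0000)


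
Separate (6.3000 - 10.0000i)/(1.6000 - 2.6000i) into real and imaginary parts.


Multiply by conjugate: (6.3000 - 10.0000i)(1.6000 + 2.6000i) / (1.6^2 + (-2.6)^2)
Numerator real = 6.3*1.6 - (10)*(-2.6) = 36.08
Numerator imag = -10*1.6 - 6.3*(-2.6) = 0.38
Denominator = 9.32
Re(z) = 36.08/9.32 = 3.8712
Im(z) = 0.38/9.32 = 0.0408

Re(z) = 3.8712, Im(z) = 0.0408


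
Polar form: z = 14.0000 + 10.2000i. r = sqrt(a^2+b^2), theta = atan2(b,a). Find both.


r = sqrt(196+104.04) = sqrt(300.04) = 17.3217
theta = atan2(10.2, 14) = 36.0760 degrees

r = 17.3217, theta = 36.0760 degrees


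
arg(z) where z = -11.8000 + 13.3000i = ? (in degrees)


Re = -11.8, Im = 13.3
arg = atan2(13.3, -11.8) = 131.5800 degrees

arg(z) = 131.5800 degrees


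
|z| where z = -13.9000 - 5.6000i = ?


|z| = sqrt((-13.9)^2 + (-5.6)^2) = sqrt(193.21 + 31.36) = sqrt(224.57) = 14.9857

|z| = 14.9857


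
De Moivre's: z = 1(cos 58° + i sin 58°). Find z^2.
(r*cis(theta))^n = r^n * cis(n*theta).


r^2 = 1^2 = 1
n*theta = 2*58° = 116° = 116° (mod 360)
a = 1*cos(116°) = -0.4384
b = 1*sin(116°) = 0.8988

1 cis(116°) = -0.4384 + 0.8988i


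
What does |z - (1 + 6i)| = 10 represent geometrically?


|z - z0| = r is a circle with center z0 and radius r.
Center = (1, 6), radius = 10

Circle with center (1, 6) and radius 10


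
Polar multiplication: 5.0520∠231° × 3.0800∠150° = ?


r = 5.0520 * 3.0800 = 15.5602
theta = 231° + 150° = 381° = 21° (mod 360)

15.5602 cis(21°)


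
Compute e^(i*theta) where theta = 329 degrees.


cos(329°) = 0.8572
sin(329°) = -0.5150

e^(i*329°) = 0.8572 - 0.5150i


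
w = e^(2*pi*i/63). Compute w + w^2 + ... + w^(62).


With w = e^(2*pi*i/63), all 63 of the 63th roots of unity w^0 = 1, w, ..., w^(62) sum to 0: 1 + w + ... + w^(62) = (1 - w^63)/(1 - w) = 0 since w^63 = 1, w ≠ 1.
Removing the root 1: w + w^2 + ... + w^(62) = 0 - 1 = -1

Sum = -1


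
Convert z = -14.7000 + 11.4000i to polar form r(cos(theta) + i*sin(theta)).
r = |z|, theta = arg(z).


r = sqrt(216.09+129.96) = sqrt(346.05) = 18.6024
theta = atan2(11.4, -14.7) = 142.2061 degrees

r = 18.6024, theta = 142.2061 degrees


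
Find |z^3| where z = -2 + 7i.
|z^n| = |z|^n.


|z| = sqrt(4+49) = sqrt(53) = 7.2801
|z^3| = |z|^3 = (sqrt(53))^3 = 53*sqrt(53)

|z^3| = 53*sqrt(53) ≈ 385.8458


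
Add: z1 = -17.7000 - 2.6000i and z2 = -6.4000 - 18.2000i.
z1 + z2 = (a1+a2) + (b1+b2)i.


Real: -17.7 - 6.4 = -24.1
Imag: -2.6 - 18.2 = -20.8

-24.1000 - 20.8000i


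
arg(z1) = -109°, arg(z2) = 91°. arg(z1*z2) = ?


arg(z1*z2) = -109° + 91° = -18°
Normalized to (-180°, 180°]: -18°

-18°


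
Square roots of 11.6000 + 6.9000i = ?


|z| = sqrt(134.56+47.61) = 13.4970
sqrt((|z|+a)/2) = sqrt((13.4970+11.6)/2) = sqrt(12.5485) = 3.5424
sqrt((|z|-a)/2) = sqrt((13.4970-11.6)/2) = sqrt(0.9485) = 0.9739

±(3.5424 + 0.9739i) i.e. 3.5424 + 0.9739i and -3.5424 - 0.9739i


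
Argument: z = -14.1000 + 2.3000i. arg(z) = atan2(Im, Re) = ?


Re = -14.1, Im = 2.3
arg = atan2(2.3, -14.1) = 170.7355 degrees

arg(z) = 170.7355 degrees


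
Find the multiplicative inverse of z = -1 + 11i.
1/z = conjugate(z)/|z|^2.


|z|^2 = 1+121 = 122
1/z = (-1 - 11i)/122

1/z = -0.0082 - 0.0902i


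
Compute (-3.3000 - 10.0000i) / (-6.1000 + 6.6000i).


Conjugate of z2 = -6.1000 - 6.6000i
Numerator: (-3.3000 - 10.0000i)(-6.1000 - 6.6000i) = -45.8700 + 82.7800i
Denominator: (-6.1)^2 + 6.6^2 = 80.77
Result = (-45.8700 + 82.7800i)/80.77

-0.5679 + 1.0249i


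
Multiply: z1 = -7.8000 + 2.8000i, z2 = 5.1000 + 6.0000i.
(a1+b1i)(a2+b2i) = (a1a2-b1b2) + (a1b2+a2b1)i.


Real = -7.8*5.1 - 2.8*6 = -39.78 - 16.8 = -56.58
Imag = -7.8*6 + 5.1*2.8 = -46.8 + 14.28 = -32.52

-56.5800 - 32.5200i


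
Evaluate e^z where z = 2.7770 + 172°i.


e^2.7770 = 16.0707
cos(172°) = -0.99027
sin(172°) = 0.13917
Real = 16.0707*(-0.99027) = -15.9143
Imag = 16.0707*0.13917 = 2.2366

-15.9143 + 2.2366i


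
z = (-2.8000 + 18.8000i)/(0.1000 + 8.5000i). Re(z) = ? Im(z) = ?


Multiply by conjugate: (-2.8000 + 18.8000i)(0.1000 - 8.5000i) / (0.1^2 + 8.5^2)
Numerator real = -2.8*0.1 + 18.8*8.5 = 159.52
Numerator imag = 18.8*0.1 - (-2.8)*8.5 = 25.68
Denominator = 72.26
Re(z) = 159.52/72.26 = 2.2076
Im(z) = 25.68/72.26 = 0.3554

Re(z) = 2.2076, Im(z) = 0.3554


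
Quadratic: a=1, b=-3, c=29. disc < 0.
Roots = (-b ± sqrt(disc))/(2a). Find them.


disc = (-3)^2 - 4*1*29 = 9 - 116 = -107
sqrt(|disc|) = sqrt(107) = 10.3441
Real part = 3/(2*1) = 1.5000
Imag part = 10.3441/(2*1) = 5.1720

1.5000 ± 5.1720i


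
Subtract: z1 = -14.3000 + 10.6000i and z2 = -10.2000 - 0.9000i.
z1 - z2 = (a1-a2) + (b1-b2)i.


Real: -14.3 + 10.2 = -4.1
Imag: 10.6 + 0.9 = 11.5

-4.1000 + 11.5000i


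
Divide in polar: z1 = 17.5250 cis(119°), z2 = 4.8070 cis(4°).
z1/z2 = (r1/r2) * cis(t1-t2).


r = 17.5250 / 4.8070 = 3.6457
theta = 119° - 4° = 115° = 115° (mod 360)

3.6457 cis(115°)


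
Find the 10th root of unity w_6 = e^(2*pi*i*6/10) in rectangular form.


Angle = 360*6/10 = 216°
a = cos(216°) = -0.8090
b = sin(216°) = -0.5878

-0.8090 - 0.5878i


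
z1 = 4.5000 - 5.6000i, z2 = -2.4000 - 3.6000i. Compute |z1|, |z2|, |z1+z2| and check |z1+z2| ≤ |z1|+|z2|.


|z1| = sqrt(4.5^2 + (-5.6)^2) = sqrt(51.61) = 7.1840
|z2| = sqrt((-2.4)^2 + (-3.6)^2) = sqrt(18.72) = 4.3267
z1+z2 = 2.1000 - 9.2000i
|z1+z2| = sqrt(89.05) = 9.4366
|z1|+|z2| = 7.1840 + 4.3267 = 11.5107

|z1+z2| = 9.4366 ≤ |z1|+|z2| = 11.5107 (verified)


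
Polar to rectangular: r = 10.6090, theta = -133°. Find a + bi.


a = 10.6090*cos(-133°) = 10.6090*(-0.682) = -7.2353
b = 10.6090*sin(-133°) = 10.6090*(-0.73135) = -7.7589

-7.2353 - 7.7589i


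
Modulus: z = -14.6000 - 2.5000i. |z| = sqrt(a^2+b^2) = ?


|z| = sqrt((-14.6)^2 + (-2.5)^2) = sqrt(213.16 + 6.25) = sqrt(219.41) = 14.8125

|z| = 14.8125


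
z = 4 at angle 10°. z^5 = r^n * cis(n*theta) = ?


r^5 = 4^5 = 1024
n*theta = 5*10° = 50° = 50° (mod 360)
a = 1024*cos(50°) = 658.2145
b = 1024*sin(50°) = 784.4295

1024 cis(50°) = 658.2145 + 784.4295i


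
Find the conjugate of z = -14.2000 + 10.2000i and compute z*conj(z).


z_bar = -14.2000 - 10.2000i
z*z_bar = (-14.2)^2 + 10.2^2 = 201.64 + 104.04 = 305.68

z_bar = -14.2000 - 10.2000i, z*z_bar = 305.68


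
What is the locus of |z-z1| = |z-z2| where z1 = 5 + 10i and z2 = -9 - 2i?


Equal distances means the locus is the perpendicular bisector of z1 and z2.
Midpoint = ((5+(-9))/2, (10+(-2))/2) = (-2.0000, 4.0000)

Perpendicular bisector through (-2.0000, 4.0000)


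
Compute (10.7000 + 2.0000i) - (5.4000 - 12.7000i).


Real: 10.7 - 5.4 = 5.3
Imag: 2 + 12.7 = 14.7

5.3000 + 14.7000i


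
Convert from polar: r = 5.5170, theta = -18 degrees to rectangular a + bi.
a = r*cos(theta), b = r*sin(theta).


a = 5.5170*cos(-18°) = 5.5170*0.95106 = 5.2470
b = 5.5170*sin(-18°) = 5.5170*(-0.309) = -1.7048

5.2470 - 1.7048i


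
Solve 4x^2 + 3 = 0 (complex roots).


disc = 0^2 - 4*4*3 = 0 - 48 = -48
sqrt(|disc|) = sqrt(48) = 6.9282
Real part = 0/(2*4) = 0
Imag part = 6.9282/(2*4) = 0.8660

0 ± 0.8660i


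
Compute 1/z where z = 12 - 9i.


|z|^2 = 144+81 = 225
1/z = (12 + 9i)/225

1/z = 0.0533 + 0.0400i


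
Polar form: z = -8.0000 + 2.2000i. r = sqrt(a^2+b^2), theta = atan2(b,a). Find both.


r = sqrt(64+4.84) = sqrt(68.84) = 8.2970
theta = atan2(2.2, -8) = 164.6237 degrees

r = 8.2970, theta = 164.6237 degrees


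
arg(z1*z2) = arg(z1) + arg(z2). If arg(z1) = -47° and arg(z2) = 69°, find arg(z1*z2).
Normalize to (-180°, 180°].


arg(z1*z2) = -47° + 69° = 22°
Normalized to (-180°, 180°]: 22°

22°


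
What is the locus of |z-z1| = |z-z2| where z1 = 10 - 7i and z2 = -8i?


Equal distances means the locus is the perpendicular bisector of z1 and z2.
Midpoint = ((10+0)/2, (-7+(-8))/2) = (5.0000, -7.5000)

Perpendicular bisector through (5.0000, -7.5000)


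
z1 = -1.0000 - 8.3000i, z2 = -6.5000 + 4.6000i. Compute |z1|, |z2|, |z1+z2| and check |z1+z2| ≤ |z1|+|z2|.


|z1| = sqrt((-1)^2 + (-8.3)^2) = sqrt(69.89) = 8.3600
|z2| = sqrt((-6.5)^2 + 4.6^2) = sqrt(63.41) = 7.9630
z1+z2 = -7.5000 - 3.7000i
|z1+z2| = sqrt(69.94) = 8.3630
|z1|+|z2| = 8.3600 + 7.9630 = 16.3230

|z1+z2| = 8.3630 ≤ |z1|+|z2| = 16.3230 (verified)


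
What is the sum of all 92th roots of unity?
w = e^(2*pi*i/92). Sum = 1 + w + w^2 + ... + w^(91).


The sum of all 92th roots of unity is 0.
Geometric series: (1 - w^92)/(1 - w) = (1-1)/(1-w) = 0 since w^92 = 1, w ≠ 1.
Alternatively: coefficient of z^91 in z^92 - 1 is 0.

0


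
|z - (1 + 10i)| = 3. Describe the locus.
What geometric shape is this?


|z - z0| = r is a circle with center z0 and radius r.
Center = (1, 10), radius = 3

Circle with center (1, 10) and radius 3


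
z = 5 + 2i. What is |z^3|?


|z| = sqrt(25+4) = sqrt(29) = 5.3852
|z^3| = |z|^3 = (sqrt(29))^3 = 29*sqrt(29)

|z^3| = 29*sqrt(29) ≈ 156.1698


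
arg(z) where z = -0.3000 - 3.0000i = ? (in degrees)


Re = -0.3, Im = -3
arg = atan2(-3, -0.3) = -95.7106 degrees

arg(z) = -95.7106 degrees


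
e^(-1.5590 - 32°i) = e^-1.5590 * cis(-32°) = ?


e^-1.5590 = 0.21035
cos(-32°) = 0.848
sin(-32°) = -0.5299
Real = 0.21035*0.848 = 0.1784
Imag = 0.21035*(-0.5299) = -0.1115

0.1784 - 0.1115i


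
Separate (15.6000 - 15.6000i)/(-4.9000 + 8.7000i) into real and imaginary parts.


Multiply by conjugate: (15.6000 - 15.6000i)(-4.9000 - 8.7000i) / ((-4.9)^2 + 8.7^2)
Numerator real = 15.6*(-4.9) - (15.6)*8.7 = -212.16
Numerator imag = -15.6*(-4.9) - 15.6*8.7 = -59.28
Denominator = 99.7
Re(z) = -212.16/99.7 = -2.1280
Im(z) = -59.28/99.7 = -0.5946

Re(z) = -2.1280, Im(z) = -0.5946


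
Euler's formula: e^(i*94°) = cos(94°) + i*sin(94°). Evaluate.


cos(94°) = -0.0698
sin(94°) = 0.9976

e^(i*94°) = -0.0698 + 0.9976i
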